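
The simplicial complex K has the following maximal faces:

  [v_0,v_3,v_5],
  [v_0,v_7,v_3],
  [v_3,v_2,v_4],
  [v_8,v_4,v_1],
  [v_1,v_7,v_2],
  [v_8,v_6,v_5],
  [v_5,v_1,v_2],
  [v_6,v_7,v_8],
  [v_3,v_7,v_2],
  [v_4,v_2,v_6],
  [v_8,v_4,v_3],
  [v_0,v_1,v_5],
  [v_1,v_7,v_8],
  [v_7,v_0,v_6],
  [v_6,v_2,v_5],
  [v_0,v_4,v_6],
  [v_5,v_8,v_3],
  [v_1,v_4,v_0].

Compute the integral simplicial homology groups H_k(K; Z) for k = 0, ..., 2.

H_0 ≅ Z,  H_1 ≅ Z^2,  H_2 ≅ Z.

Take the total order v_0 < v_1 < v_2 < v_3 < v_4 < v_5 < v_6 < v_7 < v_8 on the vertex set. Then K (dimension 2) consists of the simplices:

  0-simplices (9): [v_0], [v_1], [v_2], [v_3], [v_4], [v_5], [v_6], [v_7], [v_8]
  1-simplices (27): (27 of them)
  2-simplices (18): (18 of them)

so the chain groups are C_0 ≅ Z^9, C_1 ≅ Z^27, C_2 ≅ Z^18.

Boundary ∂_1: C_1 → C_0 maps an edge to its endpoints' difference, ∂[p,q] = q − p. For instance
  ∂[v_5,v_6] = [v_6] − [v_5].
This gives a 9×27 integer matrix of rank 8; reducing to Smith normal form yields diagonal entries (1,1,1,1,1,1,1,1).

Boundary ∂_2: C_2 → C_1 acts by ∂[p,q,r] = [q,r] − [p,r] + [p,q]. For instance
  ∂[v_1,v_4,v_8] = [v_4,v_8] − [v_1,v_8] + [v_1,v_4],
  ∂[v_6,v_7,v_8] = [v_7,v_8] − [v_6,v_8] + [v_6,v_7].
This gives a 27×18 integer matrix of rank 17; reducing to Smith normal form yields diagonal entries (1,1,1,1,1,1,1,1,1,1,1,1,1,1,1,1,1).

Reading off H_k = ker ∂_k / im ∂_{k+1}:

  H_0: rank C_0 − rank ∂_1 = 9 − 8 = 1, and the invariant factors of ∂_1 are all 1, so H_0 = Z.
  H_1: rank ker ∂_1 − rank ∂_2 = (27 − 8) − 17 = 2, and the invariant factors of ∂_2 are all 1, so H_1 = Z^2.
  H_2: rank ker ∂_2 − rank ∂_3 = (18 − 17) − 0 = 1, and there is no ∂_3, so H_2 = Z.

(K is a triangulation of the torus T^2.)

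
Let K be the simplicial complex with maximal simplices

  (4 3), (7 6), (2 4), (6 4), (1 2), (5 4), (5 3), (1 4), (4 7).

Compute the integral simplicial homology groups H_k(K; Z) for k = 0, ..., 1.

Take the total order 1 < 2 < 3 < 4 < 5 < 6 < 7 on the vertex set. Then K (dimension 1) consists of the simplices:

  0-simplices (7): [1], [2], [3], [4], [5], [6], [7]
  1-simplices (9): [1,2], [1,4], [2,4], [3,4], [3,5], [4,5], [4,6], [4,7], [6,7]

giving chain groups C_0 ≅ Z^7, C_1 ≅ Z^9.

Boundary ∂_1: C_1 → C_0 is given by ∂[p,q] = [q] − [p]. For instance
  ∂[1,2] = [2] − [1].
As a 7×9 matrix over Z this has rank 6, with invariant factors (1,1,1,1,1,1).

Now H_k = ker ∂_k / im ∂_{k+1}, so:

  H_0: rank C_0 − rank ∂_1 = 7 − 6 = 1, and the invariant factors of ∂_1 are all 1, so H_0 ≅ Z.
  H_1: rank ker ∂_1 − rank ∂_2 = (9 − 6) − 0 = 3, and there is no ∂_2, so H_1 ≅ Z^3.

(K is a triangulation of a wedge of 3 circles.)

H_0 ≅ Z,  H_1 ≅ Z^3.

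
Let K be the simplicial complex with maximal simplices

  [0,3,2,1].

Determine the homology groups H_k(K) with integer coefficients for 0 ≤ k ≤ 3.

H_0 = Z,  H_1 = 0,  H_2 = 0,  H_3 = 0.

K has 4 vertices, 6 edges, 4 triangles, 1 3-simplex.
rank ∂_0 = 0, rank ∂_1 = 3 ⇒ b_0 = 4 − 0 − 3 = 1; all invariant factors of ∂_1 are 1 so no torsion. So H_0 = Z.
rank ∂_1 = 3, rank ∂_2 = 3 ⇒ b_1 = 6 − 3 − 3 = 0; all invariant factors of ∂_2 are 1 so no torsion. So H_1 = 0.
rank ∂_2 = 3, rank ∂_3 = 1 ⇒ b_2 = 4 − 3 − 1 = 0; all invariant factors of ∂_3 are 1 so no torsion. So H_2 = 0.
rank ∂_3 = 1, rank ∂_4 = 0 ⇒ b_3 = 1 − 1 − 0 = 0. So H_3 = 0.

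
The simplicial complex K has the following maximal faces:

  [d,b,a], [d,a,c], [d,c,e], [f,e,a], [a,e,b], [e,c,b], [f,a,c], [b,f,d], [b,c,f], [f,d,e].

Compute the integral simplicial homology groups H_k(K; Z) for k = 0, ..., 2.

H_0 = Z,  H_1 = Z/2,  H_2 = 0.

Order the vertices as a < b < c < d < e < f. Listing each simplex with vertices in this order, K has dimension 2 with simplices:

  0-simplices (6): a, b, c, d, e, f
  1-simplices (15): ab, ac, ad, ae, af, bc, bd, be, bf, cd, ce, cf, de, df, ef
  2-simplices (10): abd, abe, acd, acf, aef, bce, bcf, bdf, cde, def

giving chain groups C_0 ≅ Z^6, C_1 ≅ Z^15, C_2 ≅ Z^10.

The boundary map ∂_1: C_1 → C_0 sends each edge [p,q] (with p < q) to q − p. For instance
  ∂bc = c − b.
This gives a 6×15 integer matrix of rank 5; reducing to Smith normal form yields diagonal entries (1,1,1,1,1).

Boundary ∂_2: C_2 → C_1 sends each 2-simplex [p,q,r] to [q,r] − [p,r] + [p,q]. For instance
  ∂abd = bd − ad + ab,
  ∂acd = cd − ad + ac.
This gives a 15×10 integer matrix of rank 10; reducing to Smith normal form yields diagonal entries (1,1,1,1,1,1,1,1,1,2).

Computing H_k = (kernel of ∂_k) / (image of ∂_{k+1}):

  H_0: rank C_0 − rank ∂_1 = 6 − 5 = 1, and the invariant factors of ∂_1 are all 1, so H_0 ≅ Z.
  H_1: rank ker ∂_1 − rank ∂_2 = (15 − 5) − 10 = 0, and ∂_2 has invariant factor 2 > 1, so H_1 ≅ Z/2.
  H_2: rank ker ∂_2 − rank ∂_3 = (10 − 10) − 0 = 0, and there is no ∂_3, so H_2 ≅ 0.

As a check, the Euler characteristic is 6 − 15 + 10 = 1, which agrees with 1 − 0 + 0 = 1.
(K is a triangulation of the real projective plane RP^2.)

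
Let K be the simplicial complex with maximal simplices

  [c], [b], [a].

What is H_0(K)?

H_0 = Z^3.

Take the total order a < b < c on the vertex set. Then K (dimension 0) consists of the simplices:

  0-simplices (3): a, b, c

Hence C_0 ≅ Z^3.

From H_k ≅ ker(∂_k) / im(∂_{k+1}) we obtain:

  H_0: rank C_0 − rank ∂_1 = 3 − 0 = 3, and there is no ∂_1, so H_0 = Z^3.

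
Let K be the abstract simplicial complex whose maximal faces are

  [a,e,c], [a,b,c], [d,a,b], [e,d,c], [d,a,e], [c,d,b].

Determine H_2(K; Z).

H_2 ≅ Z.

Order the vertices as a < b < c < d < e. Listing each simplex with vertices in this order, K has dimension 2 with simplices:

  0-simplices (5): a, b, c, d, e
  1-simplices (9): ab, ac, ad, ae, bc, bd, cd, ce, de
  2-simplices (6): abc, abd, ace, ade, bcd, cde

Hence C_0 ≅ Z^5, C_1 ≅ Z^9, C_2 ≅ Z^6.

The boundary map ∂_1: C_1 → C_0 sends each edge [p,q] (with p < q) to q − p.
The resulting 5×9 matrix has rank 4, and its Smith normal form has invariant factors (1,1,1,1).

∂_2: C_2 → C_1 sends each 2-simplex [p,q,r] to [q,r] − [p,r] + [p,q]. For instance
  ∂cde = de − ce + cd,
  ∂ade = de − ae + ad.
As a 9×6 matrix over Z this has rank 5, with invariant factors (1,1,1,1,1).

Now H_k = ker ∂_k / im ∂_{k+1}, so:

  H_2: rank ker ∂_2 − rank ∂_3 = (6 − 5) − 0 = 1, and there is no ∂_3, so H_2 ≅ Z.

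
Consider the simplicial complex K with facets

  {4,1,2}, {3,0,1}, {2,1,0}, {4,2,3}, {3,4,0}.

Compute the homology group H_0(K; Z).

H_0 ≅ Z.

Fix the vertex order 0 < 1 < 2 < 3 < 4 and write every simplex with vertices in increasing order. Then dim K = 2 and the simplices of K are:

  0-simplices (5): [0], [1], [2], [3], [4]
  1-simplices (10): [0,1], [0,2], [0,3], [0,4], [1,2], [1,3], [1,4], [2,3], [2,4], [3,4]
  2-simplices (5): [0,1,2], [0,1,3], [0,3,4], [1,2,4], [2,3,4]

so the chain groups are C_0 ≅ Z^5, C_1 ≅ Z^10, C_2 ≅ Z^5.

The boundary map ∂_1: C_1 → C_0 sends each edge [p,q] (with p < q) to q − p.
The 5×10 boundary matrix has rank 4 and Smith normal form diag(1,1,1,1).

∂_2: C_2 → C_1 sends each 2-simplex [p,q,r] to [q,r] − [p,r] + [p,q]. For instance
  ∂[0,3,4] = [3,4] − [0,4] + [0,3],
  ∂[0,1,3] = [1,3] − [0,3] + [0,1].
As a 10×5 matrix over Z this has rank 5, with invariant factors (1,1,1,1,1).

Now H_k = ker ∂_k / im ∂_{k+1}, so:

  H_0: rank C_0 − rank ∂_1 = 5 − 4 = 1, and the invariant factors of ∂_1 are all 1, so H_0 = Z.

(K is a triangulation of the Möbius band.)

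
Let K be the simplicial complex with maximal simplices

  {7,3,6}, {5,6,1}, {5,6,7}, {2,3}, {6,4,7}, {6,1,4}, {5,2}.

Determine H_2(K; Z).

H_2 ≅ 0.

Fix the vertex order 1 < 2 < 3 < 4 < 5 < 6 < 7 and write every simplex with vertices in increasing order. Then dim K = 2 and the simplices of K are:

  0-simplices (7): [1], [2], [3], [4], [5], [6], [7]
  1-simplices (12): [1,4], [1,5], [1,6], [2,3], [2,5], [3,6], [3,7], [4,6], [4,7], [5,6], [5,7], [6,7]
  2-simplices (5): [1,4,6], [1,5,6], [3,6,7], [4,6,7], [5,6,7]

so the chain groups are C_0 ≅ Z^7, C_1 ≅ Z^12, C_2 ≅ Z^5.

Boundary ∂_1: C_1 → C_0 is given by ∂[p,q] = [q] − [p].
The resulting 7×12 matrix has rank 6, and its Smith normal form has invariant factors (1,1,1,1,1,1).

∂_2: C_2 → C_1 sends each 2-simplex [p,q,r] to [q,r] − [p,r] + [p,q]. For instance
  ∂[4,6,7] = [6,7] − [4,7] + [4,6],
  ∂[5,6,7] = [6,7] − [5,7] + [5,6].
This gives a 12×5 integer matrix of rank 5; reducing to Smith normal form yields diagonal entries (1,1,1,1,1).

From H_k ≅ ker(∂_k) / im(∂_{k+1}) we obtain:

  H_2: rank ker ∂_2 − rank ∂_3 = (5 − 5) − 0 = 0, and there is no ∂_3, so H_2 = 0.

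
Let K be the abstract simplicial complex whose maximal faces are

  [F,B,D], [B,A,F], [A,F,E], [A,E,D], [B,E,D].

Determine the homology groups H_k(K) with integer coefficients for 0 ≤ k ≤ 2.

K has 5 vertices, 10 edges, 5 triangles.
rank ∂_0 = 0, rank ∂_1 = 4 ⇒ b_0 = 5 − 0 − 4 = 1; all invariant factors of ∂_1 are 1 so no torsion. So H_0 = Z.
rank ∂_1 = 4, rank ∂_2 = 5 ⇒ b_1 = 10 − 4 − 5 = 1; all invariant factors of ∂_2 are 1 so no torsion. So H_1 = Z.
rank ∂_2 = 5, rank ∂_3 = 0 ⇒ b_2 = 5 − 5 − 0 = 0. So H_2 = 0.

H_0 ≅ Z,  H_1 ≅ Z,  H_2 = 0.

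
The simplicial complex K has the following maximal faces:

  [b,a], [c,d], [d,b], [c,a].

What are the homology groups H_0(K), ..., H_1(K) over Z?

K has 4 vertices, 4 edges.
rank ∂_0 = 0, rank ∂_1 = 3 ⇒ b_0 = 4 − 0 − 3 = 1; all invariant factors of ∂_1 are 1 so no torsion. So H_0 ≅ Z.
rank ∂_1 = 3, rank ∂_2 = 0 ⇒ b_1 = 4 − 3 − 0 = 1. So H_1 ≅ Z.

H_0 ≅ Z,  H_1 ≅ Z.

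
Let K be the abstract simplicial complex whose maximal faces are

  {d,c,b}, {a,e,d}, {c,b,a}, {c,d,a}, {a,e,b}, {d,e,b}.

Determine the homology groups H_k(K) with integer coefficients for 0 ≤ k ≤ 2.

Take the total order a < b < c < d < e on the vertex set. Then K (dimension 2) consists of the simplices:

  0-simplices (5): a, b, c, d, e
  1-simplices (9): ab, ac, ad, ae, bc, bd, be, cd, de
  2-simplices (6): abc, abe, acd, ade, bcd, bde

Hence C_0 ≅ Z^5, C_1 ≅ Z^9, C_2 ≅ Z^6.

Boundary ∂_1: C_1 → C_0 maps an edge to its endpoints' difference, ∂[p,q] = q − p.
This gives a 5×9 integer matrix of rank 4; reducing to Smith normal form yields diagonal entries (1,1,1,1).

Boundary ∂_2: C_2 → C_1 acts by ∂[p,q,r] = [q,r] − [p,r] + [p,q]. For instance
  ∂bde = de − be + bd,
  ∂ade = de − ae + ad.
The 9×6 boundary matrix has rank 5 and Smith normal form diag(1,1,1,1,1).

Now H_k = ker ∂_k / im ∂_{k+1}, so:

  H_0: rank C_0 − rank ∂_1 = 5 − 4 = 1, and the invariant factors of ∂_1 are all 1, so H_0 ≅ Z.
  H_1: rank ker ∂_1 − rank ∂_2 = (9 − 4) − 5 = 0, and the invariant factors of ∂_2 are all 1, so H_1 ≅ 0.
  H_2: rank ker ∂_2 − rank ∂_3 = (6 − 5) − 0 = 1, and there is no ∂_3, so H_2 ≅ Z.

As a check, the Euler characteristic is 5 − 9 + 6 = 2, which agrees with 1 − 0 + 1 = 2.

H_0 = Z,  H_1 = 0,  H_2 = Z.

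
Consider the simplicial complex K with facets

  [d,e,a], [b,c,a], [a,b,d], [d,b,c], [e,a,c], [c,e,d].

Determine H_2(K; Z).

Take the total order a < b < c < d < e on the vertex set. Then K (dimension 2) consists of the simplices:

  0-simplices (5): a, b, c, d, e
  1-simplices (9): ab, ac, ad, ae, bc, bd, cd, ce, de
  2-simplices (6): abc, abd, ace, ade, bcd, cde

Hence C_0 ≅ Z^5, C_1 ≅ Z^9, C_2 ≅ Z^6.

The boundary map ∂_1: C_1 → C_0 sends each edge [p,q] (with p < q) to q − p.
As a 5×9 matrix over Z this has rank 4, with invariant factors (1,1,1,1).

Boundary ∂_2: C_2 → C_1 maps a triangle to the signed sum of its edges. For instance
  ∂ade = de − ae + ad,
  ∂abd = bd − ad + ab.
This gives a 9×6 integer matrix of rank 5; reducing to Smith normal form yields diagonal entries (1,1,1,1,1).

Now H_k = ker ∂_k / im ∂_{k+1}, so:

  H_2: rank ker ∂_2 − rank ∂_3 = (6 − 5) − 0 = 1, and there is no ∂_3, so H_2 ≅ Z.

H_2 = Z.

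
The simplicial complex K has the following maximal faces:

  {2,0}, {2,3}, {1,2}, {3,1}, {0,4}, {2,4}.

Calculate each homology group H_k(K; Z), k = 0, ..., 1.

We work with the vertex ordering 0 < 1 < 2 < 3 < 4. The simplices of K, each written with vertices in increasing order, are:

  0-simplices (5): [0], [1], [2], [3], [4]
  1-simplices (6): [0,2], [0,4], [1,2], [1,3], [2,3], [2,4]

so the chain groups are C_0 ≅ Z^5, C_1 ≅ Z^6.

Boundary ∂_1: C_1 → C_0 maps an edge to its endpoints' difference, ∂[p,q] = q − p. For instance
  ∂[2,3] = [3] − [2].
The resulting 5×6 matrix has rank 4, and its Smith normal form has invariant factors (1,1,1,1).

Now H_k = ker ∂_k / im ∂_{k+1}, so:

  H_0: rank C_0 − rank ∂_1 = 5 − 4 = 1, and the invariant factors of ∂_1 are all 1, so H_0 = Z.
  H_1: rank ker ∂_1 − rank ∂_2 = (6 − 4) − 0 = 2, and there is no ∂_2, so H_1 = Z^2.

(K is a triangulation of a wedge of 2 circles.)

H_0 = Z,  H_1 = Z^2.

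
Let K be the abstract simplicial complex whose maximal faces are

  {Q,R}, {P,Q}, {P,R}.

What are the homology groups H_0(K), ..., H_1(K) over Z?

We work with the vertex ordering P < Q < R. The simplices of K, each written with vertices in increasing order, are:

  0-simplices (3): P, Q, R
  1-simplices (3): PQ, PR, QR

Hence C_0 ≅ Z^3, C_1 ≅ Z^3.

Boundary ∂_1: C_1 → C_0 is given by ∂[p,q] = [q] − [p].
The 3×3 boundary matrix has rank 2 and Smith normal form diag(1,1).

Now H_k = ker ∂_k / im ∂_{k+1}, so:

  H_0: rank C_0 − rank ∂_1 = 3 − 2 = 1, and the invariant factors of ∂_1 are all 1, so H_0 = Z.
  H_1: rank ker ∂_1 − rank ∂_2 = (3 − 2) − 0 = 1, and there is no ∂_2, so H_1 = Z.

H_0 = Z,  H_1 = Z.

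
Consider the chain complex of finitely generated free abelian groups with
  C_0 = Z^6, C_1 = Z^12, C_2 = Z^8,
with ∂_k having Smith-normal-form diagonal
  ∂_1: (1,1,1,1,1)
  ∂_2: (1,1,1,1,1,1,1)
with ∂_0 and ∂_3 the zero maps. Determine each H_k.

H_0: b_0 = 6 − 0 − 5 = 1; torsion from ∂_1 factors > 1: none. So H_0 = Z.
H_1: b_1 = 12 − 5 − 7 = 0; torsion from ∂_2 factors > 1: none. So H_1 = 0.
H_2: b_2 = 8 − 7 − 0 = 1; torsion from ∂_3 factors > 1: none. So H_2 = Z.

H_0 = Z,  H_1 = 0,  H_2 = Z.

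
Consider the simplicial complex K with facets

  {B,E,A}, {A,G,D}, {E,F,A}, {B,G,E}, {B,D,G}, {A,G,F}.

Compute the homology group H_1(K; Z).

H_1 ≅ Z.

Fix the vertex order A < B < D < E < F < G and write every simplex with vertices in increasing order. Then dim K = 2 and the simplices of K are:

  0-simplices (6): A, B, D, E, F, G
  1-simplices (12): AB, AD, AE, AF, AG, BD, BE, BG, DG, EF, EG, FG
  2-simplices (6): ABE, ADG, AEF, AFG, BDG, BEG

so the chain groups are C_0 ≅ Z^6, C_1 ≅ Z^12, C_2 ≅ Z^6.

The boundary map ∂_1: C_1 → C_0 maps an edge to its endpoints' difference, ∂[p,q] = q − p. For instance
  ∂AF = F − A.
The resulting 6×12 matrix has rank 5, and its Smith normal form has invariant factors (1,1,1,1,1).

∂_2: C_2 → C_1 sends each 2-simplex [p,q,r] to [q,r] − [p,r] + [p,q]. For instance
  ∂AFG = FG − AG + AF,
  ∂AEF = EF − AF + AE.
This gives a 12×6 integer matrix of rank 6; reducing to Smith normal form yields diagonal entries (1,1,1,1,1,1).

Now H_k = ker ∂_k / im ∂_{k+1}, so:

  H_1: rank ker ∂_1 − rank ∂_2 = (12 − 5) − 6 = 1, and the invariant factors of ∂_2 are all 1, so H_1 = Z.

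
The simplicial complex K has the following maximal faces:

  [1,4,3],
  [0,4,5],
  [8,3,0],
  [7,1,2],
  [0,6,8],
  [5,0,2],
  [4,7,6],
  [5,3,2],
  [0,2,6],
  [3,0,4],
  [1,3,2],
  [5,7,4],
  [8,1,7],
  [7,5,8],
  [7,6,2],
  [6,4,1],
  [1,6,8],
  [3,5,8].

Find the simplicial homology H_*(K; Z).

H_0 ≅ Z,  H_1 ≅ Z ⊕ Z_2,  H_2 = 0.

We work with the vertex ordering 0 < 1 < 2 < 3 < 4 < 5 < 6 < 7 < 8. The simplices of K, each written with vertices in increasing order, are:

  0-simplices (9): [0], [1], [2], [3], [4], [5], [6], [7], [8]
  1-simplices (27): (27 of them)
  2-simplices (18): [0,2,5], [0,2,6], [0,3,4], [0,3,8], [0,4,5], [0,6,8], [1,2,3], [1,2,7], [1,3,4], [1,4,6], [1,6,8], [1,7,8], [2,3,5], [2,6,7], [3,5,8], [4,5,7], [4,6,7], [5,7,8]

Hence C_0 ≅ Z^9, C_1 ≅ Z^27, C_2 ≅ Z^18.

Boundary ∂_1: C_1 → C_0 sends each edge [p,q] (with p < q) to q − p. For instance
  ∂[0,5] = [5] − [0].
As a 9×27 matrix over Z this has rank 8, with invariant factors (1,1,1,1,1,1,1,1).

The boundary map ∂_2: C_2 → C_1 sends each 2-simplex [p,q,r] to [q,r] − [p,r] + [p,q]. For instance
  ∂[1,6,8] = [6,8] − [1,8] + [1,6],
  ∂[1,4,6] = [4,6] − [1,6] + [1,4].
The 27×18 boundary matrix has rank 18 and Smith normal form diag(1,1,1,1,1,1,1,1,1,1,1,1,1,1,1,1,1,2).

Computing H_k = (kernel of ∂_k) / (image of ∂_{k+1}):

  H_0: rank C_0 − rank ∂_1 = 9 − 8 = 1, and the invariant factors of ∂_1 are all 1, so H_0 = Z.
  H_1: rank ker ∂_1 − rank ∂_2 = (27 − 8) − 18 = 1, and ∂_2 has invariant factor 2 > 1, so H_1 = Z ⊕ Z_2.
  H_2: rank ker ∂_2 − rank ∂_3 = (18 − 18) − 0 = 0, and there is no ∂_3, so H_2 = 0.

(K is a triangulation of the Klein bottle.)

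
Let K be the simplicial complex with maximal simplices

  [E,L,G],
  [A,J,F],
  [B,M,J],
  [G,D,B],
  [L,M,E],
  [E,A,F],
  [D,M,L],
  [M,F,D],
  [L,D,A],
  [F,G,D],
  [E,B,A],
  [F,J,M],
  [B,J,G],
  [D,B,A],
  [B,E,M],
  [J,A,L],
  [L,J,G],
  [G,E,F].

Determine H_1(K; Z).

Fix the vertex order A < B < D < E < F < G < J < L < M and write every simplex with vertices in increasing order. Then dim K = 2 and the simplices of K are:

  0-simplices (9): A, B, D, E, F, G, J, L, M
  1-simplices (27): AB, AD, AE, AF, AJ, AL, BD, BE, BG, BJ, BM, DF, DG, DL, DM, EF, EG, EL, EM, FG, FJ, FM, GJ, GL, JL, JM, LM
  2-simplices (18): ABD, ABE, ADL, AEF, AFJ, AJL, BDG, BEM, BGJ, BJM, DFG, DFM, DLM, EFG, EGL, ELM, FJM, GJL

so the chain groups are C_0 ≅ Z^9, C_1 ≅ Z^27, C_2 ≅ Z^18.

∂_1: C_1 → C_0 sends each edge [p,q] (with p < q) to q − p. For instance
  ∂EM = M − E.
This gives a 9×27 integer matrix of rank 8; reducing to Smith normal form yields diagonal entries (1,1,1,1,1,1,1,1).

∂_2: C_2 → C_1 sends each 2-simplex [p,q,r] to [q,r] − [p,r] + [p,q]. For instance
  ∂AJL = JL − AL + AJ,
  ∂AFJ = FJ − AJ + AF.
The resulting 27×18 matrix has rank 17, and its Smith normal form has invariant factors (1,1,1,1,1,1,1,1,1,1,1,1,1,1,1,1,1).

Computing H_k = (kernel of ∂_k) / (image of ∂_{k+1}):

  H_1: rank ker ∂_1 − rank ∂_2 = (27 − 8) − 17 = 2, and the invariant factors of ∂_2 are all 1, so H_1 = Z^2.

H_1 = Z^2.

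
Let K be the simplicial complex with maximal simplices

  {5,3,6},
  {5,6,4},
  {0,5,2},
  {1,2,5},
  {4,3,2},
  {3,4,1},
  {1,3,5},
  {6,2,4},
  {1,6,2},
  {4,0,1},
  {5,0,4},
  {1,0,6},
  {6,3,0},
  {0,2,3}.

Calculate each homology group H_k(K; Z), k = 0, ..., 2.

H_0 ≅ Z,  H_1 ≅ Z^2,  H_2 ≅ Z.

Fix the vertex order 0 < 1 < 2 < 3 < 4 < 5 < 6 and write every simplex with vertices in increasing order. Then dim K = 2 and the simplices of K are:

  0-simplices (7): [0], [1], [2], [3], [4], [5], [6]
  1-simplices (21): [0,1], [0,2], [0,3], [0,4], [0,5], [0,6], [1,2], [1,3], [1,4], [1,5], [1,6], [2,3], [2,4], [2,5], [2,6], [3,4], [3,5], [3,6], [4,5], [4,6], [5,6]
  2-simplices (14): [0,1,4], [0,1,6], [0,2,3], [0,2,5], [0,3,6], [0,4,5], [1,2,5], [1,2,6], [1,3,4], [1,3,5], [2,3,4], [2,4,6], [3,5,6], [4,5,6]

Hence C_0 ≅ Z^7, C_1 ≅ Z^21, C_2 ≅ Z^14.

∂_1: C_1 → C_0 is given by ∂[p,q] = [q] − [p]. For instance
  ∂[0,2] = [2] − [0].
This gives a 7×21 integer matrix of rank 6; reducing to Smith normal form yields diagonal entries (1,1,1,1,1,1).

Boundary ∂_2: C_2 → C_1 sends each 2-simplex [p,q,r] to [q,r] − [p,r] + [p,q]. For instance
  ∂[3,5,6] = [5,6] − [3,6] + [3,5],
  ∂[0,3,6] = [3,6] − [0,6] + [0,3].
This gives a 21×14 integer matrix of rank 13; reducing to Smith normal form yields diagonal entries (1,1,1,1,1,1,1,1,1,1,1,1,1).

From H_k ≅ ker(∂_k) / im(∂_{k+1}) we obtain:

  H_0: rank C_0 − rank ∂_1 = 7 − 6 = 1, and the invariant factors of ∂_1 are all 1, so H_0 = Z.
  H_1: rank ker ∂_1 − rank ∂_2 = (21 − 6) − 13 = 2, and the invariant factors of ∂_2 are all 1, so H_1 = Z^2.
  H_2: rank ker ∂_2 − rank ∂_3 = (14 − 13) − 0 = 1, and there is no ∂_3, so H_2 = Z.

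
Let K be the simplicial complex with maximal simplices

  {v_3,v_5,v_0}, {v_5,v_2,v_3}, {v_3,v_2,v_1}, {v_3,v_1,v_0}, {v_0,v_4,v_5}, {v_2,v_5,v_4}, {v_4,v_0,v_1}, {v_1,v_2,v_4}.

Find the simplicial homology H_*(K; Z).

K has 6 vertices, 12 edges, 8 triangles.
rank ∂_0 = 0, rank ∂_1 = 5 ⇒ b_0 = 6 − 0 − 5 = 1; all invariant factors of ∂_1 are 1 so no torsion. So H_0 ≅ Z.
rank ∂_1 = 5, rank ∂_2 = 7 ⇒ b_1 = 12 − 5 − 7 = 0; all invariant factors of ∂_2 are 1 so no torsion. So H_1 ≅ 0.
rank ∂_2 = 7, rank ∂_3 = 0 ⇒ b_2 = 8 − 7 − 0 = 1. So H_2 ≅ Z.

H_0 ≅ Z,  H_1 = 0,  H_2 ≅ Z.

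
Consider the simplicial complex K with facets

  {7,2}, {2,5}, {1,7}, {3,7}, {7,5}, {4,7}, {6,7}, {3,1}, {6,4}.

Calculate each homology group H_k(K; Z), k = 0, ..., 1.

H_0 = Z,  H_1 = Z^3.

Order the vertices as 1 < 2 < 3 < 4 < 5 < 6 < 7. Listing each simplex with vertices in this order, K has dimension 1 with simplices:

  0-simplices (7): [1], [2], [3], [4], [5], [6], [7]
  1-simplices (9): [1,3], [1,7], [2,5], [2,7], [3,7], [4,6], [4,7], [5,7], [6,7]

so the chain groups are C_0 ≅ Z^7, C_1 ≅ Z^9.

Boundary ∂_1: C_1 → C_0 maps an edge to its endpoints' difference, ∂[p,q] = q − p. For instance
  ∂[2,7] = [7] − [2].
The resulting 7×9 matrix has rank 6, and its Smith normal form has invariant factors (1,1,1,1,1,1).

Computing H_k = (kernel of ∂_k) / (image of ∂_{k+1}):

  H_0: rank C_0 − rank ∂_1 = 7 − 6 = 1, and the invariant factors of ∂_1 are all 1, so H_0 ≅ Z.
  H_1: rank ker ∂_1 − rank ∂_2 = (9 − 6) − 0 = 3, and there is no ∂_2, so H_1 ≅ Z^3.

As a check, the Euler characteristic is 7 − 9 = -2, which agrees with 1 − 3 = -2.
(K is a triangulation of a wedge of 3 circles.)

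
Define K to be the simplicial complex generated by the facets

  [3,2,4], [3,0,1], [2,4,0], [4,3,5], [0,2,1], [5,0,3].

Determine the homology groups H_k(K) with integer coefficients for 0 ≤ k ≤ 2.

We work with the vertex ordering 0 < 1 < 2 < 3 < 4 < 5. The simplices of K, each written with vertices in increasing order, are:

  0-simplices (6): [0], [1], [2], [3], [4], [5]
  1-simplices (12): [0,1], [0,2], [0,3], [0,4], [0,5], [1,2], [1,3], [2,3], [2,4], [3,4], [3,5], [4,5]
  2-simplices (6): [0,1,2], [0,1,3], [0,2,4], [0,3,5], [2,3,4], [3,4,5]

giving chain groups C_0 ≅ Z^6, C_1 ≅ Z^12, C_2 ≅ Z^6.

∂_1: C_1 → C_0 maps an edge to its endpoints' difference, ∂[p,q] = q − p. For instance
  ∂[0,5] = [5] − [0].
The 6×12 boundary matrix has rank 5 and Smith normal form diag(1,1,1,1,1).

The boundary map ∂_2: C_2 → C_1 acts by ∂[p,q,r] = [q,r] − [p,r] + [p,q]. For instance
  ∂[0,3,5] = [3,5] − [0,5] + [0,3],
  ∂[3,4,5] = [4,5] − [3,5] + [3,4].
This gives a 12×6 integer matrix of rank 6; reducing to Smith normal form yields diagonal entries (1,1,1,1,1,1).

Computing H_k = (kernel of ∂_k) / (image of ∂_{k+1}):

  H_0: rank C_0 − rank ∂_1 = 6 − 5 = 1, and the invariant factors of ∂_1 are all 1, so H_0 ≅ Z.
  H_1: rank ker ∂_1 − rank ∂_2 = (12 − 5) − 6 = 1, and the invariant factors of ∂_2 are all 1, so H_1 ≅ Z.
  H_2: rank ker ∂_2 − rank ∂_3 = (6 − 6) − 0 = 0, and there is no ∂_3, so H_2 ≅ 0.

H_0 = Z,  H_1 = Z,  H_2 = 0.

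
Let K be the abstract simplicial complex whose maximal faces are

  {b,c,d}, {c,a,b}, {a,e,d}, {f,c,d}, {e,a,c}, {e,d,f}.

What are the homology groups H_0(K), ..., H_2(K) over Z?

Take the total order a < b < c < d < e < f on the vertex set. Then K (dimension 2) consists of the simplices:

  0-simplices (6): a, b, c, d, e, f
  1-simplices (12): ab, ac, ad, ae, bc, bd, cd, ce, cf, de, df, ef
  2-simplices (6): abc, ace, ade, bcd, cdf, def

so the chain groups are C_0 ≅ Z^6, C_1 ≅ Z^12, C_2 ≅ Z^6.

∂_1: C_1 → C_0 sends each edge [p,q] (with p < q) to q − p.
The resulting 6×12 matrix has rank 5, and its Smith normal form has invariant factors (1,1,1,1,1).

Boundary ∂_2: C_2 → C_1 acts by ∂[p,q,r] = [q,r] − [p,r] + [p,q]. For instance
  ∂bcd = cd − bd + bc,
  ∂ade = de − ae + ad.
The resulting 12×6 matrix has rank 6, and its Smith normal form has invariant factors (1,1,1,1,1,1).

Computing H_k = (kernel of ∂_k) / (image of ∂_{k+1}):

  H_0: rank C_0 − rank ∂_1 = 6 − 5 = 1, and the invariant factors of ∂_1 are all 1, so H_0 ≅ Z.
  H_1: rank ker ∂_1 − rank ∂_2 = (12 − 5) − 6 = 1, and the invariant factors of ∂_2 are all 1, so H_1 ≅ Z.
  H_2: rank ker ∂_2 − rank ∂_3 = (6 − 6) − 0 = 0, and there is no ∂_3, so H_2 ≅ 0.

(K is a triangulation of the cylinder S^1 x I.)

H_0 ≅ Z,  H_1 ≅ Z,  H_2 = 0.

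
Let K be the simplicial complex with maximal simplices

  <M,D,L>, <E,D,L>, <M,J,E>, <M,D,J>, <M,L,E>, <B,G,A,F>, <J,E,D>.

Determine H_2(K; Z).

H_2 ≅ Z.

Take the total order A < B < D < E < F < G < J < L < M on the vertex set. Then K (dimension 3) consists of the simplices:

  0-simplices (9): A, B, D, E, F, G, J, L, M
  1-simplices (15): AB, AF, AG, BF, BG, DE, DJ, DL, DM, EJ, EL, EM, FG, JM, LM
  2-simplices (10): ABF, ABG, AFG, BFG, DEJ, DEL, DJM, DLM, EJM, ELM
  3-simplices (1): ABFG

giving chain groups C_0 ≅ Z^9, C_1 ≅ Z^15, C_2 ≅ Z^10, C_3 ≅ Z^1.

Boundary ∂_1: C_1 → C_0 is given by ∂[p,q] = [q] − [p]. For instance
  ∂AG = G − A.
The resulting 9×15 matrix has rank 7, and its Smith normal form has invariant factors (1,1,1,1,1,1,1).

∂_2: C_2 → C_1 maps a triangle to the signed sum of its edges. For instance
  ∂DJM = JM − DM + DJ,
  ∂ELM = LM − EM + EL.
The resulting 15×10 matrix has rank 8, and its Smith normal form has invariant factors (1,1,1,1,1,1,1,1).

The boundary map ∂_3: C_3 → C_2 sends each 3-simplex σ to the alternating sum Σ_i (−1)^i (σ with its i-th vertex removed). For instance
  ∂ABFG = BFG − AFG + ABG − ABF.
The resulting 10×1 matrix has rank 1, and its Smith normal form has invariant factors (1).

Now H_k = ker ∂_k / im ∂_{k+1}, so:

  H_2: rank ker ∂_2 − rank ∂_3 = (10 − 8) − 1 = 1, and the invariant factors of ∂_3 are all 1, so H_2 = Z.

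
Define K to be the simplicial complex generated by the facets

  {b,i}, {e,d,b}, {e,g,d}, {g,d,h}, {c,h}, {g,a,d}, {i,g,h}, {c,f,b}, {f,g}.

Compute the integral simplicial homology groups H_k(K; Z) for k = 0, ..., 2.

K has 9 vertices, 17 edges, 6 triangles.
rank ∂_0 = 0, rank ∂_1 = 8 ⇒ b_0 = 9 − 0 − 8 = 1; all invariant factors of ∂_1 are 1 so no torsion. So H_0 ≅ Z.
rank ∂_1 = 8, rank ∂_2 = 6 ⇒ b_1 = 17 − 8 − 6 = 3; all invariant factors of ∂_2 are 1 so no torsion. So H_1 ≅ Z^3.
rank ∂_2 = 6, rank ∂_3 = 0 ⇒ b_2 = 6 − 6 − 0 = 0. So H_2 ≅ 0.

H_0 = Z,  H_1 = Z^3,  H_2 = 0.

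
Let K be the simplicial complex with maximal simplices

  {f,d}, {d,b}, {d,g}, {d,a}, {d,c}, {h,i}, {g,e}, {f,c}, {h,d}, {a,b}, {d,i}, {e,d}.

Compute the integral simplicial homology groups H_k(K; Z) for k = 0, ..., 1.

H_0 ≅ Z,  H_1 ≅ Z^4.

Take the total order a < b < c < d < e < f < g < h < i on the vertex set. Then K (dimension 1) consists of the simplices:

  0-simplices (9): a, b, c, d, e, f, g, h, i
  1-simplices (12): ab, ad, bd, cd, cf, de, df, dg, dh, di, eg, hi

giving chain groups C_0 ≅ Z^9, C_1 ≅ Z^12.

Boundary ∂_1: C_1 → C_0 sends each edge [p,q] (with p < q) to q − p. For instance
  ∂eg = g − e.
The resulting 9×12 matrix has rank 8, and its Smith normal form has invariant factors (1,1,1,1,1,1,1,1).

From H_k ≅ ker(∂_k) / im(∂_{k+1}) we obtain:

  H_0: rank C_0 − rank ∂_1 = 9 − 8 = 1, and the invariant factors of ∂_1 are all 1, so H_0 ≅ Z.
  H_1: rank ker ∂_1 − rank ∂_2 = (12 − 8) − 0 = 4, and there is no ∂_2, so H_1 ≅ Z^4.

As a check, the Euler characteristic is 9 − 12 = -3, which agrees with 1 − 4 = -3.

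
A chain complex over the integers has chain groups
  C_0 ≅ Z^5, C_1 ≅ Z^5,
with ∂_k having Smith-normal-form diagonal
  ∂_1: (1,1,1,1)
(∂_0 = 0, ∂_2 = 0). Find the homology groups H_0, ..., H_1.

H_0: b_0 = 5 − 0 − 4 = 1; torsion from ∂_1 factors > 1: none. So H_0 ≅ Z.
H_1: b_1 = 5 − 4 − 0 = 1; torsion from ∂_2 factors > 1: none. So H_1 ≅ Z.

H_0 ≅ Z,  H_1 ≅ Z.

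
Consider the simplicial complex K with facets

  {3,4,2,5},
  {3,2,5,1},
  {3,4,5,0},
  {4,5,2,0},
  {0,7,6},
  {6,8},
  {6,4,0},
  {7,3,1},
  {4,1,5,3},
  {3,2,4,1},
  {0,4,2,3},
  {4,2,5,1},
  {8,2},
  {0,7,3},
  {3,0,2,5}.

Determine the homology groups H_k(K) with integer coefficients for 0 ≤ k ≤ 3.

We work with the vertex ordering 0 < 1 < 2 < 3 < 4 < 5 < 6 < 7 < 8. The simplices of K, each written with vertices in increasing order, are:

  0-simplices (9): [0], [1], [2], [3], [4], [5], [6], [7], [8]
  1-simplices (22): [0,2], [0,3], [0,4], [0,5], [0,6], [0,7], [1,2], [1,3], [1,4], [1,5], [1,7], [2,3], [2,4], [2,5], [2,8], [3,4], [3,5], [3,7], [4,5], [4,6], [6,7], [6,8]
  2-simplices (20): (20 of them)
  3-simplices (9): [0,2,3,4], [0,2,3,5], [0,2,4,5], [0,3,4,5], [1,2,3,4], [1,2,3,5], [1,2,4,5], [1,3,4,5], [2,3,4,5]

so the chain groups are C_0 ≅ Z^9, C_1 ≅ Z^22, C_2 ≅ Z^20, C_3 ≅ Z^9.

Boundary ∂_1: C_1 → C_0 sends each edge [p,q] (with p < q) to q − p. For instance
  ∂[0,3] = [3] − [0].
The 9×22 boundary matrix has rank 8 and Smith normal form diag(1,1,1,1,1,1,1,1).

∂_2: C_2 → C_1 maps a triangle to the signed sum of its edges. For instance
  ∂[1,2,4] = [2,4] − [1,4] + [1,2],
  ∂[0,6,7] = [6,7] − [0,7] + [0,6].
The resulting 22×20 matrix has rank 13, and its Smith normal form has invariant factors (1,1,1,1,1,1,1,1,1,1,1,1,1).

Boundary ∂_3: C_3 → C_2 sends each 3-simplex σ to the alternating sum Σ_i (−1)^i (σ with its i-th vertex removed). For instance
  ∂[0,3,4,5] = [3,4,5] − [0,4,5] + [0,3,5] − [0,3,4],
  ∂[0,2,3,4] = [2,3,4] − [0,3,4] + [0,2,4] − [0,2,3].
As a 20×9 matrix over Z this has rank 7, with invariant factors (1,1,1,1,1,1,1).

Now H_k = ker ∂_k / im ∂_{k+1}, so:

  H_0: rank C_0 − rank ∂_1 = 9 − 8 = 1, and the invariant factors of ∂_1 are all 1, so H_0 = Z.
  H_1: rank ker ∂_1 − rank ∂_2 = (22 − 8) − 13 = 1, and the invariant factors of ∂_2 are all 1, so H_1 = Z.
  H_2: rank ker ∂_2 − rank ∂_3 = (20 − 13) − 7 = 0, and the invariant factors of ∂_3 are all 1, so H_2 = 0.
  H_3: rank ker ∂_3 − rank ∂_4 = (9 − 7) − 0 = 2, and there is no ∂_4, so H_3 = Z^2.

As a check, the Euler characteristic is 9 − 22 + 20 − 9 = -2, which agrees with 1 − 1 + 0 − 2 = -2.

H_0 ≅ Z,  H_1 ≅ Z,  H_2 = 0,  H_3 ≅ Z^2.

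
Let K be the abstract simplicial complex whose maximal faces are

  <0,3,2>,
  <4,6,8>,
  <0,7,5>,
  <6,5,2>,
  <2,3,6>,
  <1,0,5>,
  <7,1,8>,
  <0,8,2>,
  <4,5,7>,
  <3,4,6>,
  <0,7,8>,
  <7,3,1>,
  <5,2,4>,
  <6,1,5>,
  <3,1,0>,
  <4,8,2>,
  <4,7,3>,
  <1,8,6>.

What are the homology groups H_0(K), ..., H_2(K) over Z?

H_0 ≅ Z,  H_1 ≅ Z ⊕ Z_2,  H_2 = 0.

K has 9 vertices, 27 edges, 18 triangles.
rank ∂_0 = 0, rank ∂_1 = 8 ⇒ b_0 = 9 − 0 − 8 = 1; all invariant factors of ∂_1 are 1 so no torsion. So H_0 = Z.
rank ∂_1 = 8, rank ∂_2 = 18 ⇒ b_1 = 27 − 8 − 18 = 1; ∂_2 has invariant factor(s) [2] giving torsion. So H_1 = Z ⊕ Z_2.
rank ∂_2 = 18, rank ∂_3 = 0 ⇒ b_2 = 18 − 18 − 0 = 0. So H_2 = 0.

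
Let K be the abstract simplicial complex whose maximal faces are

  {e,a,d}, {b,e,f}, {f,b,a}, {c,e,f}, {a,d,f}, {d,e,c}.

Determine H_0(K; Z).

We work with the vertex ordering a < b < c < d < e < f. The simplices of K, each written with vertices in increasing order, are:

  0-simplices (6): a, b, c, d, e, f
  1-simplices (12): ab, ad, ae, af, be, bf, cd, ce, cf, de, df, ef
  2-simplices (6): abf, ade, adf, bef, cde, cef

so the chain groups are C_0 ≅ Z^6, C_1 ≅ Z^12, C_2 ≅ Z^6.

∂_1: C_1 → C_0 is given by ∂[p,q] = [q] − [p]. For instance
  ∂ef = f − e.
As a 6×12 matrix over Z this has rank 5, with invariant factors (1,1,1,1,1).

∂_2: C_2 → C_1 sends each 2-simplex [p,q,r] to [q,r] − [p,r] + [p,q]. For instance
  ∂cef = ef − cf + ce,
  ∂ade = de − ae + ad.
As a 12×6 matrix over Z this has rank 6, with invariant factors (1,1,1,1,1,1).

Reading off H_k = ker ∂_k / im ∂_{k+1}:

  H_0: rank C_0 − rank ∂_1 = 6 − 5 = 1, and the invariant factors of ∂_1 are all 1, so H_0 = Z.

H_0 = Z.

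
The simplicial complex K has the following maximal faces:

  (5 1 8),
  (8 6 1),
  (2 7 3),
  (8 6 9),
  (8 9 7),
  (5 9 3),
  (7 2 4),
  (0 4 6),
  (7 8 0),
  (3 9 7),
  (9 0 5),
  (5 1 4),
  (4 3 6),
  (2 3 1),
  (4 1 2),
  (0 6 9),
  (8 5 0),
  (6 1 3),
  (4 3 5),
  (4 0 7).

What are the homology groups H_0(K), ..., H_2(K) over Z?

H_0 ≅ Z,  H_1 ≅ Z ⊕ Z_2,  H_2 = 0.

We work with the vertex ordering 0 < 1 < 2 < 3 < 4 < 5 < 6 < 7 < 8 < 9. The simplices of K, each written with vertices in increasing order, are:

  0-simplices (10): [0], [1], [2], [3], [4], [5], [6], [7], [8], [9]
  1-simplices (30): (30 of them)
  2-simplices (20): (20 of them)

giving chain groups C_0 ≅ Z^10, C_1 ≅ Z^30, C_2 ≅ Z^20.

Boundary ∂_1: C_1 → C_0 sends each edge [p,q] (with p < q) to q − p.
The 10×30 boundary matrix has rank 9 and Smith normal form diag(1,1,1,1,1,1,1,1,1).

∂_2: C_2 → C_1 sends each 2-simplex [p,q,r] to [q,r] − [p,r] + [p,q]. For instance
  ∂[2,3,7] = [3,7] − [2,7] + [2,3],
  ∂[1,2,3] = [2,3] − [1,3] + [1,2].
The 30×20 boundary matrix has rank 20 and Smith normal form diag(1,1,1,1,1,1,1,1,1,1,1,1,1,1,1,1,1,1,1,2).

Computing H_k = (kernel of ∂_k) / (image of ∂_{k+1}):

  H_0: rank C_0 − rank ∂_1 = 10 − 9 = 1, and the invariant factors of ∂_1 are all 1, so H_0 ≅ Z.
  H_1: rank ker ∂_1 − rank ∂_2 = (30 − 9) − 20 = 1, and ∂_2 has invariant factor 2 > 1, so H_1 ≅ Z ⊕ Z_2.
  H_2: rank ker ∂_2 − rank ∂_3 = (20 − 20) − 0 = 0, and there is no ∂_3, so H_2 ≅ 0.

As a check, the Euler characteristic is 10 − 30 + 20 = 0, which agrees with 1 − 1 + 0 = 0.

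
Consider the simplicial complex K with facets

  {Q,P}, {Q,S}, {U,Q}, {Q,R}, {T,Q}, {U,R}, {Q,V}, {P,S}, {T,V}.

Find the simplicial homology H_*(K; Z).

H_0 ≅ Z,  H_1 ≅ Z^3.

Take the total order P < Q < R < S < T < U < V on the vertex set. Then K (dimension 1) consists of the simplices:

  0-simplices (7): P, Q, R, S, T, U, V
  1-simplices (9): PQ, PS, QR, QS, QT, QU, QV, RU, TV

so the chain groups are C_0 ≅ Z^7, C_1 ≅ Z^9.

The boundary map ∂_1: C_1 → C_0 is given by ∂[p,q] = [q] − [p]. For instance
  ∂PS = S − P.
The resulting 7×9 matrix has rank 6, and its Smith normal form has invariant factors (1,1,1,1,1,1).

Now H_k = ker ∂_k / im ∂_{k+1}, so:

  H_0: rank C_0 − rank ∂_1 = 7 − 6 = 1, and the invariant factors of ∂_1 are all 1, so H_0 ≅ Z.
  H_1: rank ker ∂_1 − rank ∂_2 = (9 − 6) − 0 = 3, and there is no ∂_2, so H_1 ≅ Z^3.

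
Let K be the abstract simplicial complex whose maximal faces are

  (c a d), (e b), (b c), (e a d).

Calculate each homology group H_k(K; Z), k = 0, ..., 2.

H_0 ≅ Z,  H_1 ≅ Z,  H_2 = 0.

Order the vertices as a < b < c < d < e. Listing each simplex with vertices in this order, K has dimension 2 with simplices:

  0-simplices (5): a, b, c, d, e
  1-simplices (7): ac, ad, ae, bc, be, cd, de
  2-simplices (2): acd, ade

Hence C_0 ≅ Z^5, C_1 ≅ Z^7, C_2 ≅ Z^2.

The boundary map ∂_1: C_1 → C_0 maps an edge to its endpoints' difference, ∂[p,q] = q − p.
This gives a 5×7 integer matrix of rank 4; reducing to Smith normal form yields diagonal entries (1,1,1,1).

Boundary ∂_2: C_2 → C_1 sends each 2-simplex [p,q,r] to [q,r] − [p,r] + [p,q]. For instance
  ∂acd = cd − ad + ac,
  ∂ade = de − ae + ad.
The resulting 7×2 matrix has rank 2, and its Smith normal form has invariant factors (1,1).

Now H_k = ker ∂_k / im ∂_{k+1}, so:

  H_0: rank C_0 − rank ∂_1 = 5 − 4 = 1, and the invariant factors of ∂_1 are all 1, so H_0 = Z.
  H_1: rank ker ∂_1 − rank ∂_2 = (7 − 4) − 2 = 1, and the invariant factors of ∂_2 are all 1, so H_1 = Z.
  H_2: rank ker ∂_2 − rank ∂_3 = (2 − 2) − 0 = 0, and there is no ∂_3, so H_2 = 0.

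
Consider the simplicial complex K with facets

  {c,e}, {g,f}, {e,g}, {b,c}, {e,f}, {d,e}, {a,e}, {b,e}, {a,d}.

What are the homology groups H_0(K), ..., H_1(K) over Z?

Fix the vertex order a < b < c < d < e < f < g and write every simplex with vertices in increasing order. Then dim K = 1 and the simplices of K are:

  0-simplices (7): a, b, c, d, e, f, g
  1-simplices (9): ad, ae, bc, be, ce, de, ef, eg, fg

Hence C_0 ≅ Z^7, C_1 ≅ Z^9.

∂_1: C_1 → C_0 sends each edge [p,q] (with p < q) to q − p.
This gives a 7×9 integer matrix of rank 6; reducing to Smith normal form yields diagonal entries (1,1,1,1,1,1).

Now H_k = ker ∂_k / im ∂_{k+1}, so:

  H_0: rank C_0 − rank ∂_1 = 7 − 6 = 1, and the invariant factors of ∂_1 are all 1, so H_0 = Z.
  H_1: rank ker ∂_1 − rank ∂_2 = (9 − 6) − 0 = 3, and there is no ∂_2, so H_1 = Z^3.

(K is a triangulation of a wedge of 3 circles.)

H_0 = Z,  H_1 = Z^3.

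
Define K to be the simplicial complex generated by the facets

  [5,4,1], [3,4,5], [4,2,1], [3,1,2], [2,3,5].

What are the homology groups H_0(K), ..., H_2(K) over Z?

Order the vertices as 1 < 2 < 3 < 4 < 5. Listing each simplex with vertices in this order, K has dimension 2 with simplices:

  0-simplices (5): [1], [2], [3], [4], [5]
  1-simplices (10): [1,2], [1,3], [1,4], [1,5], [2,3], [2,4], [2,5], [3,4], [3,5], [4,5]
  2-simplices (5): [1,2,3], [1,2,4], [1,4,5], [2,3,5], [3,4,5]

so the chain groups are C_0 ≅ Z^5, C_1 ≅ Z^10, C_2 ≅ Z^5.

Boundary ∂_1: C_1 → C_0 sends each edge [p,q] (with p < q) to q − p.
The resulting 5×10 matrix has rank 4, and its Smith normal form has invariant factors (1,1,1,1).

The boundary map ∂_2: C_2 → C_1 maps a triangle to the signed sum of its edges. For instance
  ∂[3,4,5] = [4,5] − [3,5] + [3,4],
  ∂[2,3,5] = [3,5] − [2,5] + [2,3].
The resulting 10×5 matrix has rank 5, and its Smith normal form has invariant factors (1,1,1,1,1).

Reading off H_k = ker ∂_k / im ∂_{k+1}:

  H_0: rank C_0 − rank ∂_1 = 5 − 4 = 1, and the invariant factors of ∂_1 are all 1, so H_0 = Z.
  H_1: rank ker ∂_1 − rank ∂_2 = (10 − 4) − 5 = 1, and the invariant factors of ∂_2 are all 1, so H_1 = Z.
  H_2: rank ker ∂_2 − rank ∂_3 = (5 − 5) − 0 = 0, and there is no ∂_3, so H_2 = 0.

(K is a triangulation of the Möbius band.)

H_0 ≅ Z,  H_1 ≅ Z,  H_2 = 0.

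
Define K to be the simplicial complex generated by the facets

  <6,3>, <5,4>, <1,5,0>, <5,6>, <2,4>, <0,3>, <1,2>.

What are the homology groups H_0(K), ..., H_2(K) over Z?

Order the vertices as 0 < 1 < 2 < 3 < 4 < 5 < 6. Listing each simplex with vertices in this order, K has dimension 2 with simplices:

  0-simplices (7): [0], [1], [2], [3], [4], [5], [6]
  1-simplices (9): [0,1], [0,3], [0,5], [1,2], [1,5], [2,4], [3,6], [4,5], [5,6]
  2-simplices (1): [0,1,5]

giving chain groups C_0 ≅ Z^7, C_1 ≅ Z^9, C_2 ≅ Z^1.

Boundary ∂_1: C_1 → C_0 is given by ∂[p,q] = [q] − [p].
This gives a 7×9 integer matrix of rank 6; reducing to Smith normal form yields diagonal entries (1,1,1,1,1,1).

The boundary map ∂_2: C_2 → C_1 maps a triangle to the signed sum of its edges. For instance
  ∂[0,1,5] = [1,5] − [0,5] + [0,1].
The resulting 9×1 matrix has rank 1, and its Smith normal form has invariant factors (1).

Now H_k = ker ∂_k / im ∂_{k+1}, so:

  H_0: rank C_0 − rank ∂_1 = 7 − 6 = 1, and the invariant factors of ∂_1 are all 1, so H_0 = Z.
  H_1: rank ker ∂_1 − rank ∂_2 = (9 − 6) − 1 = 2, and the invariant factors of ∂_2 are all 1, so H_1 = Z^2.
  H_2: rank ker ∂_2 − rank ∂_3 = (1 − 1) − 0 = 0, and there is no ∂_3, so H_2 = 0.

H_0 ≅ Z,  H_1 ≅ Z^2,  H_2 = 0.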